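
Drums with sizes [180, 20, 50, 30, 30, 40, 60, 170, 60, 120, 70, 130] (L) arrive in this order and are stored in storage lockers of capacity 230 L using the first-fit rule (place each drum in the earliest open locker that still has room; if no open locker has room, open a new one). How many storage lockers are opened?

  180 → locker 1 (new)  [load 180/230]
  20 → locker 1  [load 200/230]
  50 → locker 2 (new)  [load 50/230]
  30 → locker 1  [load 230/230]
  30 → locker 2  [load 80/230]
  40 → locker 2  [load 120/230]
  60 → locker 2  [load 180/230]
  170 → locker 3 (new)  [load 170/230]
  60 → locker 3  [load 230/230]
  120 → locker 4 (new)  [load 120/230]
  70 → locker 4  [load 190/230]
  130 → locker 5 (new)  [load 130/230]
5 storage lockers opened.

5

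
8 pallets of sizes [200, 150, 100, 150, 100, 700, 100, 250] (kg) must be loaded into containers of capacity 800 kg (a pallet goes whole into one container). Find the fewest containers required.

3

Total = 700 + 250 + 200 + 150 + 150 + 100 + 100 + 100 = 1750 kg.
Lower bound: ⌈1750/800⌉ = 3 containers.
A packing using 3 containers:
  container 1: 700 + 100 = 800
  container 2: 250 + 200 + 150 + 150 = 750
  container 3: 100 + 100 = 200
This matches the lower bound, so 3 is optimal.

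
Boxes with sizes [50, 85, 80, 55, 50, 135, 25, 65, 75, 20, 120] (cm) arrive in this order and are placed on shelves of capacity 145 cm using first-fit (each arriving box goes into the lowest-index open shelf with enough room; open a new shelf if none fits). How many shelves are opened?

6

  50 → shelf 1 (new)  [load 50/145]
  85 → shelf 1  [load 135/145]
  80 → shelf 2 (new)  [load 80/145]
  55 → shelf 2  [load 135/145]
  50 → shelf 3 (new)  [load 50/145]
  135 → shelf 4 (new)  [load 135/145]
  25 → shelf 3  [load 75/145]
  65 → shelf 3  [load 140/145]
  75 → shelf 5 (new)  [load 75/145]
  20 → shelf 5  [load 95/145]
  120 → shelf 6 (new)  [load 120/145]
6 shelves opened.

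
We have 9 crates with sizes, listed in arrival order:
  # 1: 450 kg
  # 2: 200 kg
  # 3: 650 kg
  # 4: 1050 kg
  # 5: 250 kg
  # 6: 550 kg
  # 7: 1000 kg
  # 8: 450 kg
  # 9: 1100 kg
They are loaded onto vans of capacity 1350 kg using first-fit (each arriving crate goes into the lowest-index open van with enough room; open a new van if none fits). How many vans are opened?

5

  450 → van 1 (new)  [load 450/1350]
  200 → van 1  [load 650/1350]
  650 → van 1  [load 1300/1350]
  1050 → van 2 (new)  [load 1050/1350]
  250 → van 2  [load 1300/1350]
  550 → van 3 (new)  [load 550/1350]
  1000 → van 4 (new)  [load 1000/1350]
  450 → van 3  [load 1000/1350]
  1100 → van 5 (new)  [load 1100/1350]
5 vans opened.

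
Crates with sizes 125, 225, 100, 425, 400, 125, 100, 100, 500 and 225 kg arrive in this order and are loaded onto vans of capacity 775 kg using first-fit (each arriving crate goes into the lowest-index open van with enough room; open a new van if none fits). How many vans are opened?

  125 → van 1 (new)  [load 125/775]
  225 → van 1  [load 350/775]
  100 → van 1  [load 450/775]
  425 → van 2 (new)  [load 425/775]
  400 → van 3 (new)  [load 400/775]
  125 → van 1  [load 575/775]
  100 → van 1  [load 675/775]
  100 → van 1  [load 775/775]
  500 → van 4 (new)  [load 500/775]
  225 → van 2  [load 650/775]
4 vans opened.

4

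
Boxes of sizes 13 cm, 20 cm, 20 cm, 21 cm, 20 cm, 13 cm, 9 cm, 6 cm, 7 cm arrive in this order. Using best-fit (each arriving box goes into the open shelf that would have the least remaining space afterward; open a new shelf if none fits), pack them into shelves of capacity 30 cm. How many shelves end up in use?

5

  13 → shelf 1 (new)  [load 13/30]
  20 → shelf 2 (new)  [load 20/30]
  20 → shelf 3 (new)  [load 20/30]
  21 → shelf 4 (new)  [load 21/30]
  20 → shelf 5 (new)  [load 20/30]
  13 → shelf 1  [load 26/30]
  9 → shelf 4  [load 30/30]
  6 → shelf 2  [load 26/30]
  7 → shelf 3  [load 27/30]
5 shelves opened.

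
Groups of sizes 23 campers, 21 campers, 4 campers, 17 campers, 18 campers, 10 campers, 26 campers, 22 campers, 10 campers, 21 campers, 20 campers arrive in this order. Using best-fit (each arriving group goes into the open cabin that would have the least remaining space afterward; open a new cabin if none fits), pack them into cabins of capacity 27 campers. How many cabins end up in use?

9

  23 → cabin 1 (new)  [load 23/27]
  21 → cabin 2 (new)  [load 21/27]
  4 → cabin 1  [load 27/27]
  17 → cabin 3 (new)  [load 17/27]
  18 → cabin 4 (new)  [load 18/27]
  10 → cabin 3  [load 27/27]
  26 → cabin 5 (new)  [load 26/27]
  22 → cabin 6 (new)  [load 22/27]
  10 → cabin 7 (new)  [load 10/27]
  21 → cabin 8 (new)  [load 21/27]
  20 → cabin 9 (new)  [load 20/27]
9 cabins opened.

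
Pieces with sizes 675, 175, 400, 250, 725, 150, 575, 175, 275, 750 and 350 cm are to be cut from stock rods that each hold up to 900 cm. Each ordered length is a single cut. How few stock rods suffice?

Total = 750 + 725 + 675 + 575 + 400 + 350 + 275 + 250 + 175 + 175 + 150 = 4500 cm.
Lower bound: ⌈4500/900⌉ = 5 stock rods.
A packing using 6 stock rods:
  stock rod 1: 750 + 150 = 900
  stock rod 2: 725 + 175 = 900
  stock rod 3: 675 + 175 = 850
  stock rod 4: 575 + 275 = 850
  stock rod 5: 400 + 350 = 750
  stock rod 6: 250 = 250
No arrangement into 5 stock rods stays within capacity, so 6 is optimal.

6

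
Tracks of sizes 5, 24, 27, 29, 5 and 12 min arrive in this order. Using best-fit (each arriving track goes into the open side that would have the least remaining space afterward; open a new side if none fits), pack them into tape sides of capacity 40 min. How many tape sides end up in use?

3

  5 → side 1 (new)  [load 5/40]
  24 → side 1  [load 29/40]
  27 → side 2 (new)  [load 27/40]
  29 → side 3 (new)  [load 29/40]
  5 → side 1  [load 34/40]
  12 → side 2  [load 39/40]
3 tape sides opened.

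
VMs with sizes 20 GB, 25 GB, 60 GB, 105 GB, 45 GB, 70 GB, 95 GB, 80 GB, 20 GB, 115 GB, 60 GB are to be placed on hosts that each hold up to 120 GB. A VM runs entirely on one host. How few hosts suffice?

6

Total = 115 + 105 + 95 + 80 + 70 + 60 + 60 + 45 + 25 + 20 + 20 = 695 GB.
Lower bound: ⌈695/120⌉ = 6 hosts.
A packing using 6 hosts:
  host 1: 115 = 115
  host 2: 105 = 105
  host 3: 95 + 25 = 120
  host 4: 80 + 20 + 20 = 120
  host 5: 70 + 45 = 115
  host 6: 60 + 60 = 120
This matches the lower bound, so 6 is optimal.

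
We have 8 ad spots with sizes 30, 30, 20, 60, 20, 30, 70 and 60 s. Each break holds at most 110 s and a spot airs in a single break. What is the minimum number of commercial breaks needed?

3

Total = 70 + 60 + 60 + 30 + 30 + 30 + 20 + 20 = 320 s.
Lower bound: ⌈320/110⌉ = 3 commercial breaks.
A packing using 3 commercial breaks:
  break 1: 70 + 30 = 100
  break 2: 60 + 30 + 20 = 110
  break 3: 60 + 30 + 20 = 110
This matches the lower bound, so 3 is optimal.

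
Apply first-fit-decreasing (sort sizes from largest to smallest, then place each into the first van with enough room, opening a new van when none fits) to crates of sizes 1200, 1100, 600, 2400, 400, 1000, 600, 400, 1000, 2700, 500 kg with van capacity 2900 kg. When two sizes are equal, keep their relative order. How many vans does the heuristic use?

5

Sorted descending: 2700, 2400, 1200, 1100, 1000, 1000, 600, 600, 500, 400, 400.
  2700 → van 1 (new)  [load 2700/2900]
  2400 → van 2 (new)  [load 2400/2900]
  1200 → van 3 (new)  [load 1200/2900]
  1100 → van 3  [load 2300/2900]
  1000 → van 4 (new)  [load 1000/2900]
  1000 → van 4  [load 2000/2900]
  600 → van 3  [load 2900/2900]
  600 → van 4  [load 2600/2900]
  500 → van 2  [load 2900/2900]
  400 → van 5 (new)  [load 400/2900]
  400 → van 5  [load 800/2900]
5 vans opened.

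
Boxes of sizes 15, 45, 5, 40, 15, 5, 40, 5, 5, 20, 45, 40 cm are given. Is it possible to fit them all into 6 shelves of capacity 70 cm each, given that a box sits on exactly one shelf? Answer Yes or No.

A valid assignment using 5 shelves:
  shelf 1: 45 + 20 + 5 = 70
  shelf 2: 45 + 15 + 5 + 5 = 70
  shelf 3: 40 + 15 + 5 = 60
  shelf 4: 40 = 40
  shelf 5: 40 = 40
That uses only 5 ≤ 6, so 6 shelves are enough.

Yes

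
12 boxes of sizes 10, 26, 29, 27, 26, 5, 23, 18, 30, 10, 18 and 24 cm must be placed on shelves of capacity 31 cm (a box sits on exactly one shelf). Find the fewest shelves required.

Total = 30 + 29 + 27 + 26 + 26 + 24 + 23 + 18 + 18 + 10 + 10 + 5 = 246 cm.
Lower bound: ⌈246/31⌉ = 8 shelves.
Also, 9 boxes each exceed 31/2 cm, and no two of those can share a shelf, so at least 9 shelves are needed.
A packing using 9 shelves:
  shelf 1: 30 = 30
  shelf 2: 29 = 29
  shelf 3: 27 = 27
  shelf 4: 26 + 5 = 31
  shelf 5: 26 = 26
  shelf 6: 24 = 24
  shelf 7: 23 = 23
  shelf 8: 18 + 10 = 28
  shelf 9: 18 + 10 = 28
This matches the lower bound, so 9 is optimal.

9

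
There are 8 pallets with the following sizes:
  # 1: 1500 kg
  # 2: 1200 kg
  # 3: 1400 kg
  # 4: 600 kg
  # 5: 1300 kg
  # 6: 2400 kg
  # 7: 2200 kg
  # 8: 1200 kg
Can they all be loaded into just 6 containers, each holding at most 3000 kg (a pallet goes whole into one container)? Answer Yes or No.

Yes

A valid assignment using 5 containers:
  container 1: 2400 + 600 = 3000
  container 2: 2200 = 2200
  container 3: 1500 + 1400 = 2900
  container 4: 1300 + 1200 = 2500
  container 5: 1200 = 1200
That uses only 5 ≤ 6, so 6 containers are enough.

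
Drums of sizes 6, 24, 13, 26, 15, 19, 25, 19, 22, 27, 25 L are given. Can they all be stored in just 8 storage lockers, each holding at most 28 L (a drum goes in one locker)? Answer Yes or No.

Total = 221 L; ⌈221/28⌉ = 8.
9 drums each exceed half the capacity and cannot share a locker, forcing at least 9 storage lockers.
At least 9 storage lockers are required, but only 8 are allowed.

No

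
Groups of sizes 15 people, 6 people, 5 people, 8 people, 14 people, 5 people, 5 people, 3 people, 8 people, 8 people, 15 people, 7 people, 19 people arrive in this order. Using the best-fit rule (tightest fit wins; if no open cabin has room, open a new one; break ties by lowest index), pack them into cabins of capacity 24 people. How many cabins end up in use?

  15 → cabin 1 (new)  [load 15/24]
  6 → cabin 1  [load 21/24]
  5 → cabin 2 (new)  [load 5/24]
  8 → cabin 2  [load 13/24]
  14 → cabin 3 (new)  [load 14/24]
  5 → cabin 3  [load 19/24]
  5 → cabin 3  [load 24/24]
  3 → cabin 1  [load 24/24]
  8 → cabin 2  [load 21/24]
  8 → cabin 4 (new)  [load 8/24]
  15 → cabin 4  [load 23/24]
  7 → cabin 5 (new)  [load 7/24]
  19 → cabin 6 (new)  [load 19/24]
6 cabins opened.

6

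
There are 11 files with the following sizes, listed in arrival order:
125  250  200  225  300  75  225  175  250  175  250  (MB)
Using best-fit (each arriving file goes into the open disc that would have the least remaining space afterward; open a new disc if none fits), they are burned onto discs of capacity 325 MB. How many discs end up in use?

9

  125 → disc 1 (new)  [load 125/325]
  250 → disc 2 (new)  [load 250/325]
  200 → disc 1  [load 325/325]
  225 → disc 3 (new)  [load 225/325]
  300 → disc 4 (new)  [load 300/325]
  75 → disc 2  [load 325/325]
  225 → disc 5 (new)  [load 225/325]
  175 → disc 6 (new)  [load 175/325]
  250 → disc 7 (new)  [load 250/325]
  175 → disc 8 (new)  [load 175/325]
  250 → disc 9 (new)  [load 250/325]
9 discs opened.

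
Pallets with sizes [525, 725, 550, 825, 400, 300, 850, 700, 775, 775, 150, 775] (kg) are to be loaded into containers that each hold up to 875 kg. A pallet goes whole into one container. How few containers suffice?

10

Total = 850 + 825 + 775 + 775 + 775 + 725 + 700 + 550 + 525 + 400 + 300 + 150 = 7350 kg.
Lower bound: ⌈7350/875⌉ = 9 containers.
A packing using 10 containers:
  container 1: 850 = 850
  container 2: 825 = 825
  container 3: 775 = 775
  container 4: 775 = 775
  container 5: 775 = 775
  container 6: 725 + 150 = 875
  container 7: 700 = 700
  container 8: 550 + 300 = 850
  container 9: 525 = 525
  container 10: 400 = 400
No arrangement into 9 containers stays within capacity, so 10 is optimal.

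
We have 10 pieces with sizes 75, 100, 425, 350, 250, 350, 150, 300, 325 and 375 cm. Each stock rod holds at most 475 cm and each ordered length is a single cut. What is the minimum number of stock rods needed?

7

Total = 425 + 375 + 350 + 350 + 325 + 300 + 250 + 150 + 100 + 75 = 2700 cm.
Lower bound: ⌈2700/475⌉ = 6 stock rods.
Also, 7 pieces each exceed 475/2 cm, and no two of those can share a stock rod, so at least 7 stock rods are needed.
A packing using 7 stock rods:
  stock rod 1: 425 = 425
  stock rod 2: 375 + 100 = 475
  stock rod 3: 350 + 75 = 425
  stock rod 4: 350 = 350
  stock rod 5: 325 + 150 = 475
  stock rod 6: 300 = 300
  stock rod 7: 250 = 250
This matches the lower bound, so 7 is optimal.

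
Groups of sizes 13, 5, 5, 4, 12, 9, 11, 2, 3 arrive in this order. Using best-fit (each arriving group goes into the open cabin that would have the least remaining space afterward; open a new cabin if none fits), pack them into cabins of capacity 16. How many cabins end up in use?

5

  13 → cabin 1 (new)  [load 13/16]
  5 → cabin 2 (new)  [load 5/16]
  5 → cabin 2  [load 10/16]
  4 → cabin 2  [load 14/16]
  12 → cabin 3 (new)  [load 12/16]
  9 → cabin 4 (new)  [load 9/16]
  11 → cabin 5 (new)  [load 11/16]
  2 → cabin 2  [load 16/16]
  3 → cabin 1  [load 16/16]
5 cabins opened.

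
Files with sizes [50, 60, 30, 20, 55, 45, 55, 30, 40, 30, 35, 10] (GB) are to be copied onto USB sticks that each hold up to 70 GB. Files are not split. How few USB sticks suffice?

8

Total = 60 + 55 + 55 + 50 + 45 + 40 + 35 + 30 + 30 + 30 + 20 + 10 = 460 GB.
Lower bound: ⌈460/70⌉ = 7 USB sticks.
A packing using 8 USB sticks:
  USB stick 1: 60 + 10 = 70
  USB stick 2: 55 = 55
  USB stick 3: 55 = 55
  USB stick 4: 50 + 20 = 70
  USB stick 5: 45 = 45
  USB stick 6: 40 + 30 = 70
  USB stick 7: 35 + 30 = 65
  USB stick 8: 30 = 30
No arrangement into 7 USB sticks stays within capacity, so 8 is optimal.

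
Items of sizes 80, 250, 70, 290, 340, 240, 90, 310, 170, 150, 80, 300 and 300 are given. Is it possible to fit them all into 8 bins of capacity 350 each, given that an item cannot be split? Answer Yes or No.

Total = 2670; ⌈2670/350⌉ = 8.
The bound of 8 does not rule out 8, but exhaustive search shows no assignment into 8 bins of capacity 350 exists — the minimum is 9.

No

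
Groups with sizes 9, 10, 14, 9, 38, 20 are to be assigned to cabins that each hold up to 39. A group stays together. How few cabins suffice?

Total = 38 + 20 + 14 + 10 + 9 + 9 = 100.
Lower bound: ⌈100/39⌉ = 3 cabins.
A packing using 3 cabins:
  cabin 1: 38 = 38
  cabin 2: 20 + 14 = 34
  cabin 3: 10 + 9 + 9 = 28
This matches the lower bound, so 3 is optimal.

3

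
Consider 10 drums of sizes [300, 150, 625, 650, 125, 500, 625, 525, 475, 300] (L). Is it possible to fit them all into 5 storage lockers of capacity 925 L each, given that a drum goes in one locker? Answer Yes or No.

No

Total = 4275 L; ⌈4275/925⌉ = 5.
6 drums each exceed half the capacity and cannot share a locker, forcing at least 6 storage lockers.
At least 6 storage lockers are required, but only 5 are allowed.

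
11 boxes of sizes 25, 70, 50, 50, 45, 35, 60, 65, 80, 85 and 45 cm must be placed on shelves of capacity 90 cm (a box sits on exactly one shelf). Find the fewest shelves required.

Total = 85 + 80 + 70 + 65 + 60 + 50 + 50 + 45 + 45 + 35 + 25 = 610 cm.
Lower bound: ⌈610/90⌉ = 7 shelves.
A packing using 8 shelves:
  shelf 1: 85 = 85
  shelf 2: 80 = 80
  shelf 3: 70 = 70
  shelf 4: 65 + 25 = 90
  shelf 5: 60 = 60
  shelf 6: 50 + 35 = 85
  shelf 7: 50 = 50
  shelf 8: 45 + 45 = 90
No arrangement into 7 shelves stays within capacity, so 8 is optimal.

8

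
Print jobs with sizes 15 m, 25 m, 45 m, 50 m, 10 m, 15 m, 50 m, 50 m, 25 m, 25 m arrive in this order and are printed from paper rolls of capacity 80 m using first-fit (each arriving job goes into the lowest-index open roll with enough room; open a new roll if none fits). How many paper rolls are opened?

5

  15 → roll 1 (new)  [load 15/80]
  25 → roll 1  [load 40/80]
  45 → roll 2 (new)  [load 45/80]
  50 → roll 3 (new)  [load 50/80]
  10 → roll 1  [load 50/80]
  15 → roll 1  [load 65/80]
  50 → roll 4 (new)  [load 50/80]
  50 → roll 5 (new)  [load 50/80]
  25 → roll 2  [load 70/80]
  25 → roll 3  [load 75/80]
5 paper rolls opened.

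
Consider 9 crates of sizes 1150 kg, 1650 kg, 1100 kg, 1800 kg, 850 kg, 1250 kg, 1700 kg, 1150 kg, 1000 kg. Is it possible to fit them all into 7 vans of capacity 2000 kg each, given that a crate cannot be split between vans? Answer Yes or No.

No

Total = 11650 kg; ⌈11650/2000⌉ = 6.
7 crates each exceed half the capacity and cannot share a van, forcing at least 7 vans.
The bound of 7 does not rule out 7, but exhaustive search shows no assignment into 7 vans of capacity 2000 kg exists — the minimum is 8.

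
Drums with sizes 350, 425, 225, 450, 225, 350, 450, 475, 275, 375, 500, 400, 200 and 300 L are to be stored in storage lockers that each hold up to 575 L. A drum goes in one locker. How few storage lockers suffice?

10

Total = 500 + 475 + 450 + 450 + 425 + 400 + 375 + 350 + 350 + 300 + 275 + 225 + 225 + 200 = 5000 L.
Lower bound: ⌈5000/575⌉ = 9 storage lockers.
Also, 10 drums each exceed 575/2 L, and no two of those can share a locker, so at least 10 storage lockers are needed.
A packing using 10 storage lockers:
  locker 1: 500 = 500
  locker 2: 475 = 475
  locker 3: 450 = 450
  locker 4: 450 = 450
  locker 5: 425 = 425
  locker 6: 400 = 400
  locker 7: 375 + 200 = 575
  locker 8: 350 + 225 = 575
  locker 9: 350 + 225 = 575
  locker 10: 300 + 275 = 575
This matches the lower bound, so 10 is optimal.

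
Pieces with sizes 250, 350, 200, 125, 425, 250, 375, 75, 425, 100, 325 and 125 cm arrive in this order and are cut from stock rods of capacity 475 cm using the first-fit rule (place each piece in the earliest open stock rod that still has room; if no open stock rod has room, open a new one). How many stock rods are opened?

7

  250 → stock rod 1 (new)  [load 250/475]
  350 → stock rod 2 (new)  [load 350/475]
  200 → stock rod 1  [load 450/475]
  125 → stock rod 2  [load 475/475]
  425 → stock rod 3 (new)  [load 425/475]
  250 → stock rod 4 (new)  [load 250/475]
  375 → stock rod 5 (new)  [load 375/475]
  75 → stock rod 4  [load 325/475]
  425 → stock rod 6 (new)  [load 425/475]
  100 → stock rod 4  [load 425/475]
  325 → stock rod 7 (new)  [load 325/475]
  125 → stock rod 7  [load 450/475]
7 stock rods opened.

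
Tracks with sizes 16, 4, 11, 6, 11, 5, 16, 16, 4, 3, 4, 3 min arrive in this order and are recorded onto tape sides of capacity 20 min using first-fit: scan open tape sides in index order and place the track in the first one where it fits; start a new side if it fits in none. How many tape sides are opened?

5

  16 → side 1 (new)  [load 16/20]
  4 → side 1  [load 20/20]
  11 → side 2 (new)  [load 11/20]
  6 → side 2  [load 17/20]
  11 → side 3 (new)  [load 11/20]
  5 → side 3  [load 16/20]
  16 → side 4 (new)  [load 16/20]
  16 → side 5 (new)  [load 16/20]
  4 → side 3  [load 20/20]
  3 → side 2  [load 20/20]
  4 → side 4  [load 20/20]
  3 → side 5  [load 19/20]
5 tape sides opened.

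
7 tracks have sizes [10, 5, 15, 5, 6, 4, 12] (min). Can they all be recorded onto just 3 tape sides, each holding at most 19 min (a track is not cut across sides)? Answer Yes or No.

Total = 57 min; ⌈57/19⌉ = 3.
The bound of 3 does not rule out 3, but exhaustive search shows no assignment into 3 tape sides of capacity 19 min exists — the minimum is 4.

No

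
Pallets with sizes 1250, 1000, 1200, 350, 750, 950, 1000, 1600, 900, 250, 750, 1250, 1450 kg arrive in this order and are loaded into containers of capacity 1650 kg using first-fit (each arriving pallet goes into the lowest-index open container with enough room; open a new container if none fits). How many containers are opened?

  1250 → container 1 (new)  [load 1250/1650]
  1000 → container 2 (new)  [load 1000/1650]
  1200 → container 3 (new)  [load 1200/1650]
  350 → container 1  [load 1600/1650]
  750 → container 4 (new)  [load 750/1650]
  950 → container 5 (new)  [load 950/1650]
  1000 → container 6 (new)  [load 1000/1650]
  1600 → container 7 (new)  [load 1600/1650]
  900 → container 4  [load 1650/1650]
  250 → container 2  [load 1250/1650]
  750 → container 8 (new)  [load 750/1650]
  1250 → container 9 (new)  [load 1250/1650]
  1450 → container 10 (new)  [load 1450/1650]
10 containers opened.

10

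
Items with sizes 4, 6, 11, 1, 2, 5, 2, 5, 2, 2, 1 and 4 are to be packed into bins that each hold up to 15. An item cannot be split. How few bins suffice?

Total = 11 + 6 + 5 + 5 + 4 + 4 + 2 + 2 + 2 + 2 + 1 + 1 = 45.
Lower bound: ⌈45/15⌉ = 3 bins.
A packing using 3 bins:
  bin 1: 11 + 4 = 15
  bin 2: 6 + 5 + 4 = 15
  bin 3: 5 + 2 + 2 + 2 + 2 + 1 + 1 = 15
This matches the lower bound, so 3 is optimal.

3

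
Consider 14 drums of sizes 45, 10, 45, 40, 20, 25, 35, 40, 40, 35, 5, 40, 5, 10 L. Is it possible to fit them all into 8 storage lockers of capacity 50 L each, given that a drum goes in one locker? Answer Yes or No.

No

Total = 395 L; ⌈395/50⌉ = 8.
The bound of 8 does not rule out 8, but exhaustive search shows no assignment into 8 storage lockers of capacity 50 L exists — the minimum is 9.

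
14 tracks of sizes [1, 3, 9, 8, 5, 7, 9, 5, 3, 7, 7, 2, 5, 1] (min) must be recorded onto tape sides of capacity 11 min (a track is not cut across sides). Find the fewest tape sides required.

Total = 9 + 9 + 8 + 7 + 7 + 7 + 5 + 5 + 5 + 3 + 3 + 2 + 1 + 1 = 72 min.
Lower bound: ⌈72/11⌉ = 7 tape sides.
A packing using 8 tape sides:
  side 1: 9 + 2 = 11
  side 2: 9 + 1 + 1 = 11
  side 3: 8 + 3 = 11
  side 4: 7 + 3 = 10
  side 5: 7 = 7
  side 6: 7 = 7
  side 7: 5 + 5 = 10
  side 8: 5 = 5
No arrangement into 7 tape sides stays within capacity, so 8 is optimal.

8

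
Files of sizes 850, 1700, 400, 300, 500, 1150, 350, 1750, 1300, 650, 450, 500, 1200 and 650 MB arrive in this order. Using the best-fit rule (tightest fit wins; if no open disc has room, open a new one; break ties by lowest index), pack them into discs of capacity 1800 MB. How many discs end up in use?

  850 → disc 1 (new)  [load 850/1800]
  1700 → disc 2 (new)  [load 1700/1800]
  400 → disc 1  [load 1250/1800]
  300 → disc 1  [load 1550/1800]
  500 → disc 3 (new)  [load 500/1800]
  1150 → disc 3  [load 1650/1800]
  350 → disc 4 (new)  [load 350/1800]
  1750 → disc 5 (new)  [load 1750/1800]
  1300 → disc 4  [load 1650/1800]
  650 → disc 6 (new)  [load 650/1800]
  450 → disc 6  [load 1100/1800]
  500 → disc 6  [load 1600/1800]
  1200 → disc 7 (new)  [load 1200/1800]
  650 → disc 8 (new)  [load 650/1800]
8 discs opened.

8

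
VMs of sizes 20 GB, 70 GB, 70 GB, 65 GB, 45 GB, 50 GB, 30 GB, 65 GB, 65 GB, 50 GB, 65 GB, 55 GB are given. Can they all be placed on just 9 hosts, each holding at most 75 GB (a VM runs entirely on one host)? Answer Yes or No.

No

Total = 650 GB; ⌈650/75⌉ = 9.
10 VMs each exceed half the capacity and cannot share a host, forcing at least 10 hosts.
At least 10 hosts are required, but only 9 are allowed.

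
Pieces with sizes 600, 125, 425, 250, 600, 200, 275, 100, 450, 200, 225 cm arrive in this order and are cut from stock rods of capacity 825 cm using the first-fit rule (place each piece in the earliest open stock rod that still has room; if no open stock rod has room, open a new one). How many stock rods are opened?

  600 → stock rod 1 (new)  [load 600/825]
  125 → stock rod 1  [load 725/825]
  425 → stock rod 2 (new)  [load 425/825]
  250 → stock rod 2  [load 675/825]
  600 → stock rod 3 (new)  [load 600/825]
  200 → stock rod 3  [load 800/825]
  275 → stock rod 4 (new)  [load 275/825]
  100 → stock rod 1  [load 825/825]
  450 → stock rod 4  [load 725/825]
  200 → stock rod 5 (new)  [load 200/825]
  225 → stock rod 5  [load 425/825]
5 stock rods opened.

5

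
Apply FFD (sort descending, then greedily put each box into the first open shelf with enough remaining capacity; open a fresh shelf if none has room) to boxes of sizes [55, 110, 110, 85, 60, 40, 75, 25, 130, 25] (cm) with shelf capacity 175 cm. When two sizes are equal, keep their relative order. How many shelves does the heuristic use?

5

Sorted descending: 130, 110, 110, 85, 75, 60, 55, 40, 25, 25.
  130 → shelf 1 (new)  [load 130/175]
  110 → shelf 2 (new)  [load 110/175]
  110 → shelf 3 (new)  [load 110/175]
  85 → shelf 4 (new)  [load 85/175]
  75 → shelf 4  [load 160/175]
  60 → shelf 2  [load 170/175]
  55 → shelf 3  [load 165/175]
  40 → shelf 1  [load 170/175]
  25 → shelf 5 (new)  [load 25/175]
  25 → shelf 5  [load 50/175]
5 shelves opened.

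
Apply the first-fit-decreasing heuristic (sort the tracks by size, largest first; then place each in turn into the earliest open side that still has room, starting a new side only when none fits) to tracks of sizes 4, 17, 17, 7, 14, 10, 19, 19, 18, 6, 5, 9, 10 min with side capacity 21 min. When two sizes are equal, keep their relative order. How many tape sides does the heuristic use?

8

Sorted descending: 19, 19, 18, 17, 17, 14, 10, 10, 9, 7, 6, 5, 4.
  19 → side 1 (new)  [load 19/21]
  19 → side 2 (new)  [load 19/21]
  18 → side 3 (new)  [load 18/21]
  17 → side 4 (new)  [load 17/21]
  17 → side 5 (new)  [load 17/21]
  14 → side 6 (new)  [load 14/21]
  10 → side 7 (new)  [load 10/21]
  10 → side 7  [load 20/21]
  9 → side 8 (new)  [load 9/21]
  7 → side 6  [load 21/21]
  6 → side 8  [load 15/21]
  5 → side 8  [load 20/21]
  4 → side 4  [load 21/21]
8 tape sides opened.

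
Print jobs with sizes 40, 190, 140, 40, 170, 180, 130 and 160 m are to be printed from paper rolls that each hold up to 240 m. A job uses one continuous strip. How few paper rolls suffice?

6

Total = 190 + 180 + 170 + 160 + 140 + 130 + 40 + 40 = 1050 m.
Lower bound: ⌈1050/240⌉ = 5 paper rolls.
Also, 6 print jobs each exceed 120 m, and no two of those can share a roll, so at least 6 paper rolls are needed.
A packing using 6 paper rolls:
  roll 1: 190 + 40 = 230
  roll 2: 180 + 40 = 220
  roll 3: 170 = 170
  roll 4: 160 = 160
  roll 5: 140 = 140
  roll 6: 130 = 130
This matches the lower bound, so 6 is optimal.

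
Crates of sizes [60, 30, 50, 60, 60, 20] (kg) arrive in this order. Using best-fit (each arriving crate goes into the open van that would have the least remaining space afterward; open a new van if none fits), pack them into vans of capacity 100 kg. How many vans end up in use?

4

  60 → van 1 (new)  [load 60/100]
  30 → van 1  [load 90/100]
  50 → van 2 (new)  [load 50/100]
  60 → van 3 (new)  [load 60/100]
  60 → van 4 (new)  [load 60/100]
  20 → van 3  [load 80/100]
4 vans opened.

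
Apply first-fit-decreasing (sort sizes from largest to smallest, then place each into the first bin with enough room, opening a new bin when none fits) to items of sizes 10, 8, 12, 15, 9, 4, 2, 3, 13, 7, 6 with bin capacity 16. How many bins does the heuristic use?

Sorted descending: 15, 13, 12, 10, 9, 8, 7, 6, 4, 3, 2.
  15 → bin 1 (new)  [load 15/16]
  13 → bin 2 (new)  [load 13/16]
  12 → bin 3 (new)  [load 12/16]
  10 → bin 4 (new)  [load 10/16]
  9 → bin 5 (new)  [load 9/16]
  8 → bin 6 (new)  [load 8/16]
  7 → bin 5  [load 16/16]
  6 → bin 4  [load 16/16]
  4 → bin 3  [load 16/16]
  3 → bin 2  [load 16/16]
  2 → bin 6  [load 10/16]
6 bins opened.

6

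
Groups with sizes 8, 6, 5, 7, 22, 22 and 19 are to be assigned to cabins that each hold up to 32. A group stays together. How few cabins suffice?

Total = 22 + 22 + 19 + 8 + 7 + 6 + 5 = 89.
Lower bound: ⌈89/32⌉ = 3 cabins.
A packing using 3 cabins:
  cabin 1: 22 + 8 = 30
  cabin 2: 22 + 7 = 29
  cabin 3: 19 + 6 + 5 = 30
This matches the lower bound, so 3 is optimal.

3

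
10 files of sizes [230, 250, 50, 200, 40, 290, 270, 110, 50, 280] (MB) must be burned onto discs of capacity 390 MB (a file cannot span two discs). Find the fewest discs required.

Total = 290 + 280 + 270 + 250 + 230 + 200 + 110 + 50 + 50 + 40 = 1770 MB.
Lower bound: ⌈1770/390⌉ = 5 discs.
Also, 6 files each exceed 195 MB, and no two of those can share a disc, so at least 6 discs are needed.
A packing using 6 discs:
  disc 1: 290 + 50 + 50 = 390
  disc 2: 280 + 110 = 390
  disc 3: 270 + 40 = 310
  disc 4: 250 = 250
  disc 5: 230 = 230
  disc 6: 200 = 200
This matches the lower bound, so 6 is optimal.

6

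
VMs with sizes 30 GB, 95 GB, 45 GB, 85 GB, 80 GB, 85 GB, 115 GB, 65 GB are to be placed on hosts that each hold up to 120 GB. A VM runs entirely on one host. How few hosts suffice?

Total = 115 + 95 + 85 + 85 + 80 + 65 + 45 + 30 = 600 GB.
Lower bound: ⌈600/120⌉ = 5 hosts.
Also, 6 VMs each exceed 60 GB, and no two of those can share a host, so at least 6 hosts are needed.
A packing using 6 hosts:
  host 1: 115 = 115
  host 2: 95 = 95
  host 3: 85 + 30 = 115
  host 4: 85 = 85
  host 5: 80 = 80
  host 6: 65 + 45 = 110
This matches the lower bound, so 6 is optimal.

6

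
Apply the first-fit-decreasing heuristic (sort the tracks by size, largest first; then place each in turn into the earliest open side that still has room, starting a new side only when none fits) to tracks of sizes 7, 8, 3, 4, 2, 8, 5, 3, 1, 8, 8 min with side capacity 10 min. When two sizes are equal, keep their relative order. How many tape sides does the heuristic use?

Sorted descending: 8, 8, 8, 8, 7, 5, 4, 3, 3, 2, 1.
  8 → side 1 (new)  [load 8/10]
  8 → side 2 (new)  [load 8/10]
  8 → side 3 (new)  [load 8/10]
  8 → side 4 (new)  [load 8/10]
  7 → side 5 (new)  [load 7/10]
  5 → side 6 (new)  [load 5/10]
  4 → side 6  [load 9/10]
  3 → side 5  [load 10/10]
  3 → side 7 (new)  [load 3/10]
  2 → side 1  [load 10/10]
  1 → side 2  [load 9/10]
7 tape sides opened.

7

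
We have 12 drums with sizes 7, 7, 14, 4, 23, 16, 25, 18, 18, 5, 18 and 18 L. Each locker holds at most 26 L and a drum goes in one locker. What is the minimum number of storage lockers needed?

Total = 25 + 23 + 18 + 18 + 18 + 18 + 16 + 14 + 7 + 7 + 5 + 4 = 173 L.
Lower bound: ⌈173/26⌉ = 7 storage lockers.
Also, 8 drums each exceed 13 L, and no two of those can share a locker, so at least 8 storage lockers are needed.
A packing using 8 storage lockers:
  locker 1: 25 = 25
  locker 2: 23 = 23
  locker 3: 18 + 7 = 25
  locker 4: 18 + 7 = 25
  locker 5: 18 + 5 = 23
  locker 6: 18 + 4 = 22
  locker 7: 16 = 16
  locker 8: 14 = 14
This matches the lower bound, so 8 is optimal.

8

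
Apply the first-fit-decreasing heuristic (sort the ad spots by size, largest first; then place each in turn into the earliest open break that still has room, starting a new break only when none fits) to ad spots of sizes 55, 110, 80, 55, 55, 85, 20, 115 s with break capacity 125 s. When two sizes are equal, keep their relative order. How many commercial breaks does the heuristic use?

Sorted descending: 115, 110, 85, 80, 55, 55, 55, 20.
  115 → break 1 (new)  [load 115/125]
  110 → break 2 (new)  [load 110/125]
  85 → break 3 (new)  [load 85/125]
  80 → break 4 (new)  [load 80/125]
  55 → break 5 (new)  [load 55/125]
  55 → break 5  [load 110/125]
  55 → break 6 (new)  [load 55/125]
  20 → break 3  [load 105/125]
6 commercial breaks opened.

6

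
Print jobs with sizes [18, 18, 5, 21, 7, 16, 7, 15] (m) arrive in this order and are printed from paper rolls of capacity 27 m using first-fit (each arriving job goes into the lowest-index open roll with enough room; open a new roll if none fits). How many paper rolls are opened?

  18 → roll 1 (new)  [load 18/27]
  18 → roll 2 (new)  [load 18/27]
  5 → roll 1  [load 23/27]
  21 → roll 3 (new)  [load 21/27]
  7 → roll 2  [load 25/27]
  16 → roll 4 (new)  [load 16/27]
  7 → roll 4  [load 23/27]
  15 → roll 5 (new)  [load 15/27]
5 paper rolls opened.

5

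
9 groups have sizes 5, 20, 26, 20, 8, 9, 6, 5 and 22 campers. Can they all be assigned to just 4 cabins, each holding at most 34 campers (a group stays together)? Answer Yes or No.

Yes

A valid assignment using 4 cabins:
  cabin 1: 26 + 8 = 34
  cabin 2: 22 + 9 = 31
  cabin 3: 20 + 6 + 5 = 31
  cabin 4: 20 + 5 = 25
Every load is within 34 campers, so 4 cabins suffice.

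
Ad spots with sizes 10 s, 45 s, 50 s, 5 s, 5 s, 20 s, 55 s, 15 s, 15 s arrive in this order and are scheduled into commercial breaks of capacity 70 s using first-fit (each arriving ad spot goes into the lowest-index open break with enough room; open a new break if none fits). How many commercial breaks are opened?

4

  10 → break 1 (new)  [load 10/70]
  45 → break 1  [load 55/70]
  50 → break 2 (new)  [load 50/70]
  5 → break 1  [load 60/70]
  5 → break 1  [load 65/70]
  20 → break 2  [load 70/70]
  55 → break 3 (new)  [load 55/70]
  15 → break 3  [load 70/70]
  15 → break 4 (new)  [load 15/70]
4 commercial breaks opened.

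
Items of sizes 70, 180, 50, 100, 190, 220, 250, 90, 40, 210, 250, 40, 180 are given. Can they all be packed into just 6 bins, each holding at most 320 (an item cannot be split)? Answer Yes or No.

Total = 1870; ⌈1870/320⌉ = 6.
7 items each exceed half the capacity and cannot share a bin, forcing at least 7 bins.
At least 7 bins are required, but only 6 are allowed.

No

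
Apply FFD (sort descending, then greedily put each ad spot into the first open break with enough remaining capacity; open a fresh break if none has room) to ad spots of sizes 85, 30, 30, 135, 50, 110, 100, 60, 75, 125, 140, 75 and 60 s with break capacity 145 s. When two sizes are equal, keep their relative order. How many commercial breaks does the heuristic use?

Sorted descending: 140, 135, 125, 110, 100, 85, 75, 75, 60, 60, 50, 30, 30.
  140 → break 1 (new)  [load 140/145]
  135 → break 2 (new)  [load 135/145]
  125 → break 3 (new)  [load 125/145]
  110 → break 4 (new)  [load 110/145]
  100 → break 5 (new)  [load 100/145]
  85 → break 6 (new)  [load 85/145]
  75 → break 7 (new)  [load 75/145]
  75 → break 8 (new)  [load 75/145]
  60 → break 6  [load 145/145]
  60 → break 7  [load 135/145]
  50 → break 8  [load 125/145]
  30 → break 4  [load 140/145]
  30 → break 5  [load 130/145]
8 commercial breaks opened.

8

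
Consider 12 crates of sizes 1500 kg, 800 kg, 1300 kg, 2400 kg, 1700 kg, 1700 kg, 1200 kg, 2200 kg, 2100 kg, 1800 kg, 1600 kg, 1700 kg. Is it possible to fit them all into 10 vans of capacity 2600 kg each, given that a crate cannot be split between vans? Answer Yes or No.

Yes

A valid assignment using 10 vans:
  van 1: 2400 = 2400
  van 2: 2200 = 2200
  van 3: 2100 = 2100
  van 4: 1800 + 800 = 2600
  van 5: 1700 = 1700
  van 6: 1700 = 1700
  van 7: 1700 = 1700
  van 8: 1600 = 1600
  van 9: 1500 = 1500
  van 10: 1300 + 1200 = 2500
Every load is within 2600 kg, so 10 vans suffice.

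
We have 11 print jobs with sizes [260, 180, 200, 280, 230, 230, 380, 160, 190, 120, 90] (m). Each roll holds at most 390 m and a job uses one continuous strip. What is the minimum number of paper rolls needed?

7

Total = 380 + 280 + 260 + 230 + 230 + 200 + 190 + 180 + 160 + 120 + 90 = 2320 m.
Lower bound: ⌈2320/390⌉ = 6 paper rolls.
A packing using 7 paper rolls:
  roll 1: 380 = 380
  roll 2: 280 + 90 = 370
  roll 3: 260 + 120 = 380
  roll 4: 230 + 160 = 390
  roll 5: 230 = 230
  roll 6: 200 + 190 = 390
  roll 7: 180 = 180
No arrangement into 6 paper rolls stays within capacity, so 7 is optimal.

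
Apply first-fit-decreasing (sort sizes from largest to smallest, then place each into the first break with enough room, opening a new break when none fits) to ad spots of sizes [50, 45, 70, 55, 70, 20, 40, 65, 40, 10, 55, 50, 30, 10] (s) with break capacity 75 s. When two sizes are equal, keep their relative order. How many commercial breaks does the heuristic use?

Sorted descending: 70, 70, 65, 55, 55, 50, 50, 45, 40, 40, 30, 20, 10, 10.
  70 → break 1 (new)  [load 70/75]
  70 → break 2 (new)  [load 70/75]
  65 → break 3 (new)  [load 65/75]
  55 → break 4 (new)  [load 55/75]
  55 → break 5 (new)  [load 55/75]
  50 → break 6 (new)  [load 50/75]
  50 → break 7 (new)  [load 50/75]
  45 → break 8 (new)  [load 45/75]
  40 → break 9 (new)  [load 40/75]
  40 → break 10 (new)  [load 40/75]
  30 → break 8  [load 75/75]
  20 → break 4  [load 75/75]
  10 → break 3  [load 75/75]
  10 → break 5  [load 65/75]
10 commercial breaks opened.

10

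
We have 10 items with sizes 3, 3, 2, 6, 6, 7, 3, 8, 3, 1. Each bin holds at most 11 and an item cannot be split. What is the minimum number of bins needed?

4

Total = 8 + 7 + 6 + 6 + 3 + 3 + 3 + 3 + 2 + 1 = 42.
Lower bound: ⌈42/11⌉ = 4 bins.
A packing using 4 bins:
  bin 1: 8 + 3 = 11
  bin 2: 7 + 3 + 1 = 11
  bin 3: 6 + 3 + 2 = 11
  bin 4: 6 + 3 = 9
This matches the lower bound, so 4 is optimal.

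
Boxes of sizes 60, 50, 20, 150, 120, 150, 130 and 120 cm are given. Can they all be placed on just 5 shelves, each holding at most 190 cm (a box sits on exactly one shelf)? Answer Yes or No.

A valid assignment using 5 shelves:
  shelf 1: 150 + 20 = 170
  shelf 2: 150 = 150
  shelf 3: 130 + 60 = 190
  shelf 4: 120 + 50 = 170
  shelf 5: 120 = 120
Every load is within 190 cm, so 5 shelves suffice.

Yes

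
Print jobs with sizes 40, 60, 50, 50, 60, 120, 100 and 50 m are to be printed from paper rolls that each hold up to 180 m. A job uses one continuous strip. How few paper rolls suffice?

4

Total = 120 + 100 + 60 + 60 + 50 + 50 + 50 + 40 = 530 m.
Lower bound: ⌈530/180⌉ = 3 paper rolls.
A packing using 4 paper rolls:
  roll 1: 120 + 60 = 180
  roll 2: 100 + 60 = 160
  roll 3: 50 + 50 + 50 = 150
  roll 4: 40 = 40
No arrangement into 3 paper rolls stays within capacity, so 4 is optimal.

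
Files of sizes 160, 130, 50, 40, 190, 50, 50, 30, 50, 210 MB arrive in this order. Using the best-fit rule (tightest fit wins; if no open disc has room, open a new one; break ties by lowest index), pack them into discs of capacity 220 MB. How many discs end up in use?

5

  160 → disc 1 (new)  [load 160/220]
  130 → disc 2 (new)  [load 130/220]
  50 → disc 1  [load 210/220]
  40 → disc 2  [load 170/220]
  190 → disc 3 (new)  [load 190/220]
  50 → disc 2  [load 220/220]
  50 → disc 4 (new)  [load 50/220]
  30 → disc 3  [load 220/220]
  50 → disc 4  [load 100/220]
  210 → disc 5 (new)  [load 210/220]
5 discs opened.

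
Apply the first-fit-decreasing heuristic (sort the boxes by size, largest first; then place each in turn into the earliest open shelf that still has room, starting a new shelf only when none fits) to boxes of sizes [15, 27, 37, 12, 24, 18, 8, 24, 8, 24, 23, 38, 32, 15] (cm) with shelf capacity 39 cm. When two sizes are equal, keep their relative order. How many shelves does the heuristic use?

9

Sorted descending: 38, 37, 32, 27, 24, 24, 24, 23, 18, 15, 15, 12, 8, 8.
  38 → shelf 1 (new)  [load 38/39]
  37 → shelf 2 (new)  [load 37/39]
  32 → shelf 3 (new)  [load 32/39]
  27 → shelf 4 (new)  [load 27/39]
  24 → shelf 5 (new)  [load 24/39]
  24 → shelf 6 (new)  [load 24/39]
  24 → shelf 7 (new)  [load 24/39]
  23 → shelf 8 (new)  [load 23/39]
  18 → shelf 9 (new)  [load 18/39]
  15 → shelf 5  [load 39/39]
  15 → shelf 6  [load 39/39]
  12 → shelf 4  [load 39/39]
  8 → shelf 7  [load 32/39]
  8 → shelf 8  [load 31/39]
9 shelves opened.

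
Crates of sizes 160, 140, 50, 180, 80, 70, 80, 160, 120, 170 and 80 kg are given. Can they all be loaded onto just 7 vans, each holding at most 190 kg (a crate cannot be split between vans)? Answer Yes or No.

Total = 1290 kg; ⌈1290/190⌉ = 7.
The bound of 7 does not rule out 7, but exhaustive search shows no assignment into 7 vans of capacity 190 kg exists — the minimum is 8.

No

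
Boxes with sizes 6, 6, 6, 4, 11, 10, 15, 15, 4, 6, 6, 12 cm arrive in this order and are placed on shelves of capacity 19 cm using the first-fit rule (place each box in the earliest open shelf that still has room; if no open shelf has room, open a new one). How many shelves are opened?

  6 → shelf 1 (new)  [load 6/19]
  6 → shelf 1  [load 12/19]
  6 → shelf 1  [load 18/19]
  4 → shelf 2 (new)  [load 4/19]
  11 → shelf 2  [load 15/19]
  10 → shelf 3 (new)  [load 10/19]
  15 → shelf 4 (new)  [load 15/19]
  15 → shelf 5 (new)  [load 15/19]
  4 → shelf 2  [load 19/19]
  6 → shelf 3  [load 16/19]
  6 → shelf 6 (new)  [load 6/19]
  12 → shelf 6  [load 18/19]
6 shelves opened.

6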